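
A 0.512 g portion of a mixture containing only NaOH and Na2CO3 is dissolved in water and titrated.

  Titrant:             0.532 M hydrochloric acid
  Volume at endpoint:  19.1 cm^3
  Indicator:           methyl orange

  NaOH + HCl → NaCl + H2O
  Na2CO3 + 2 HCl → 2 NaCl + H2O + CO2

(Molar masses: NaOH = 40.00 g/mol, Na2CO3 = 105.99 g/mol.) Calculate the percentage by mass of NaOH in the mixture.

n(HCl) = 0.0191 × 0.532 = 0.0102 mol
Let x = n(NaOH), y = n(Na2CO3).
Titrant: 1x + 2y = 0.0102;  mass: 40.00x + 105.99y = 0.512
Solving, x = 2.04 × 10^-3 mol, y = 4.06 × 10^-3 mol
mass of NaOH = 2.04 × 10^-3 × 40.00 = 0.0815 g
% NaOH = 0.0815 / 0.512 × 100 = 15.9 %

15.9 %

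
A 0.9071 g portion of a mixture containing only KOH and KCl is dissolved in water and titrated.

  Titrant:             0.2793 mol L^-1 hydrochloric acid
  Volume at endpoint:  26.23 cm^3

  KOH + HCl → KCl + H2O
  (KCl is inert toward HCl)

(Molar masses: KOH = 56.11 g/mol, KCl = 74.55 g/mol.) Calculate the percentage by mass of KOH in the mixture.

n(HCl) = 0.02623 × 0.2793 = 7.326 × 10^-3 mol
Let x = n(KOH), y = n(KCl).
Titrant: 1x = 7.326 × 10^-3;  mass: 56.11x + 74.55y = 0.9071
Solving, x = 7.326 × 10^-3 mol, y = 6.654 × 10^-3 mol
mass of KOH = 7.326 × 10^-3 × 56.11 = 0.4111 g
% KOH = 0.4111 / 0.9071 × 100 = 45.32 %

45.32 %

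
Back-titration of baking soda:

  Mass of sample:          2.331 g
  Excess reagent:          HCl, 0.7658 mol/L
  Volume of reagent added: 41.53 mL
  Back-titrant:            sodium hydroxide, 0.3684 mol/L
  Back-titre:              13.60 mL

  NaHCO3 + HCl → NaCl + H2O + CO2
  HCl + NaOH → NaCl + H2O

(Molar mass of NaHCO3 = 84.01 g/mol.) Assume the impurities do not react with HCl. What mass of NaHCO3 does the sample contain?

n(HCl) added = 0.04153 × 0.7658 = 0.03180 mol
n(NaOH) used in back-titration = 0.01360 × 0.3684 = 5.010 × 10^-3 mol
n(HCl) left over = 5.010 × 10^-3 mol (1:1 ratio)
n(HCl) consumed by analyte = 0.03180 − 5.010 × 10^-3 = 0.02679 mol
n(NaHCO3) = 0.02679 mol (1:1 ratio)
mass of NaHCO3 = 0.02679 × 84.01 = 2.251 g

2.251 g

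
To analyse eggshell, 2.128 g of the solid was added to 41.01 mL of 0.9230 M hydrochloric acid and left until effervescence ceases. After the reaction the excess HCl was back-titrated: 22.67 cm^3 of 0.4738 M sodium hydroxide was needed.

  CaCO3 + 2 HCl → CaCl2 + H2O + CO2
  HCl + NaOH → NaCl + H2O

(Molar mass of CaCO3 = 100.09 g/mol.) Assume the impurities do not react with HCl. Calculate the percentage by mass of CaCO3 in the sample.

n(HCl) added = 0.04101 × 0.9230 = 0.03785 mol
n(NaOH) used in back-titration = 0.02267 × 0.4738 = 0.01074 mol
n(HCl) left over = 0.01074 mol (1:1 ratio)
n(HCl) consumed by analyte = 0.03785 − 0.01074 = 0.02711 mol
From the 1:2 ratio, n(CaCO3) = 1/2 × 0.02711 = 0.01356 mol
mass of CaCO3 = 0.01356 × 100.09 = 1.357 g
% CaCO3 = 1.357 / 2.128 × 100 = 63.76 %

63.76 %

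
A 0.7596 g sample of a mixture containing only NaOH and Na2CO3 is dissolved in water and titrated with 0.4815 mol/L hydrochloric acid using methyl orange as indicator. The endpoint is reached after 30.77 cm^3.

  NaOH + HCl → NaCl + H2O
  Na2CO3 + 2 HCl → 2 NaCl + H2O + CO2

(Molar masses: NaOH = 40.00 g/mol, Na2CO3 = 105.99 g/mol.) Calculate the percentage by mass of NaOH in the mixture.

10.36 %

n(HCl) = 0.03077 × 0.4815 = 0.01482 mol
Let x = n(NaOH), y = n(Na2CO3).
Titrant: 1x + 2y = 0.01482;  mass: 40.00x + 105.99y = 0.7596
Solving, x = 1.967 × 10^-3 mol, y = 6.424 × 10^-3 mol
mass of NaOH = 1.967 × 10^-3 × 40.00 = 0.07868 g
% NaOH = 0.07868 / 0.7596 × 100 = 10.36 %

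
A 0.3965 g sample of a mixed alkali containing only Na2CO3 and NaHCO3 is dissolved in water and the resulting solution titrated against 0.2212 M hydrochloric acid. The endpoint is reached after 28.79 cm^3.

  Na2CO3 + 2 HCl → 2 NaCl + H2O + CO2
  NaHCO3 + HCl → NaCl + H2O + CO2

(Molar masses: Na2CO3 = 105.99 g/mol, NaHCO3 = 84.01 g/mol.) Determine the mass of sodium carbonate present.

0.2367 g

n(HCl) = 0.02879 × 0.2212 = 6.368 × 10^-3 mol
Let x = n(Na2CO3), y = n(NaHCO3).
Titrant: 2x + 1y = 6.368 × 10^-3;  mass: 105.99x + 84.01y = 0.3965
Solving, x = 2.233 × 10^-3 mol, y = 1.903 × 10^-3 mol
mass of Na2CO3 = 2.233 × 10^-3 × 105.99 = 0.2367 g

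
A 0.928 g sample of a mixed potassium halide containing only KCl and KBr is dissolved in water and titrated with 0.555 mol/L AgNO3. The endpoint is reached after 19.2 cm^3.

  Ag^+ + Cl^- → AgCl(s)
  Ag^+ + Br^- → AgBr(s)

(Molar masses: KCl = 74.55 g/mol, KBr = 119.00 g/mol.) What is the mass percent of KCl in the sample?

n(AgNO3) = 0.0192 × 0.555 = 0.0107 mol
Let x = n(KCl), y = n(KBr).
Titrant: 1x + 1y = 0.0107;  mass: 74.55x + 119.00y = 0.928
Solving, x = 7.65 × 10^-3 mol, y = 3.01 × 10^-3 mol
mass of KCl = 7.65 × 10^-3 × 74.55 = 0.570 g
% KCl = 0.570 / 0.928 × 100 = 61.5 %

61.5 %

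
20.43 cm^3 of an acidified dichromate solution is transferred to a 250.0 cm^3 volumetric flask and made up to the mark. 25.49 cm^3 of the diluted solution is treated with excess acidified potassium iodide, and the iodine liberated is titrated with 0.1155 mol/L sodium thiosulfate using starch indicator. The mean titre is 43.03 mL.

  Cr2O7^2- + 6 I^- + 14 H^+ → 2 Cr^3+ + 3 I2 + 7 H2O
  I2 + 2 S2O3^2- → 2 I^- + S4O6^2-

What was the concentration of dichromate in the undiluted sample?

0.3977 mol/L

n(S2O3^2-) = 0.04303 × 0.1155 = 4.970 × 10^-3 mol
n(I2) = n(S2O3^2-)/2 = 2.485 × 10^-3 mol
From the 1:3 ratio, n(Cr2O7^2-) in the aliquot = 1/3 × 2.485 × 10^-3 = 8.283 × 10^-4 mol
[Cr2O7^2-]_dilute = 8.283 × 10^-4 / 0.02549 = 0.03250 mol/L
[Cr2O7^2-]_original = 0.03250 × 250.0/20.43 = 0.3977 mol/L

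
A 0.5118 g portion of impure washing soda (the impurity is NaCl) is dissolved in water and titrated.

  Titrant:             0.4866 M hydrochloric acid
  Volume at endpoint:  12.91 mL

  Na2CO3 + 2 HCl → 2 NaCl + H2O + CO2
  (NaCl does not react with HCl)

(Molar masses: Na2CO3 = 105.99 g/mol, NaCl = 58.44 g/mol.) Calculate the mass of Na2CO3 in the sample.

n(HCl) = 0.01291 × 0.4866 = 6.282 × 10^-3 mol
Let x = n(Na2CO3), y = n(NaCl).
Titrant: 2x = 6.282 × 10^-3;  mass: 105.99x + 58.44y = 0.5118
Solving, x = 3.141 × 10^-3 mol, y = 3.061 × 10^-3 mol
mass of Na2CO3 = 3.141 × 10^-3 × 105.99 = 0.3329 g

0.3329 g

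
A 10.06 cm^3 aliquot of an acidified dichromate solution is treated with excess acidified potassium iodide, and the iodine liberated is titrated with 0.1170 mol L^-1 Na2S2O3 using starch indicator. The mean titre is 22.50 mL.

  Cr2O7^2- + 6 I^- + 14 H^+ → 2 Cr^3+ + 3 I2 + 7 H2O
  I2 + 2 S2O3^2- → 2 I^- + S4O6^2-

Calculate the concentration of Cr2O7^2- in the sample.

0.04361 mol/L

n(S2O3^2-) = 0.02250 × 0.1170 = 2.633 × 10^-3 mol
n(I2) = n(S2O3^2-)/2 = 1.316 × 10^-3 mol
From the 1:3 ratio, n(Cr2O7^2-) in the aliquot = 1/3 × 1.316 × 10^-3 = 4.388 × 10^-4 mol
[Cr2O7^2-] = 4.388 × 10^-4 / 0.01006 = 0.04361 mol/L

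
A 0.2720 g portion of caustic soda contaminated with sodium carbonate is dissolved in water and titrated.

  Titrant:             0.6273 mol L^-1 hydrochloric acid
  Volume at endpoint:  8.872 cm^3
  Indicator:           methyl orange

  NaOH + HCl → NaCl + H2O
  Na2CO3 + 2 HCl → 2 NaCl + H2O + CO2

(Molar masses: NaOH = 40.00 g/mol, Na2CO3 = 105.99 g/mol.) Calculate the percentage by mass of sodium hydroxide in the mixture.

25.96 %

n(HCl) = 0.008872 × 0.6273 = 5.565 × 10^-3 mol
Let x = n(NaOH), y = n(Na2CO3).
Titrant: 1x + 2y = 5.565 × 10^-3;  mass: 40.00x + 105.99y = 0.2720
Solving, x = 1.765 × 10^-3 mol, y = 1.900 × 10^-3 mol
mass of NaOH = 1.765 × 10^-3 × 40.00 = 0.07061 g
% NaOH = 0.07061 / 0.2720 × 100 = 25.96 %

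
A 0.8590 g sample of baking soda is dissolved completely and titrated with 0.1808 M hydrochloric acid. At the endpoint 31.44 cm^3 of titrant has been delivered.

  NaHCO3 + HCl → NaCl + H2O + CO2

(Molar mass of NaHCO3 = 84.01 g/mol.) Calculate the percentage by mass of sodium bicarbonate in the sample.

55.59 %

n(HCl) = 0.03144 L × 0.1808 mol/L = 5.684 × 10^-3 mol
n(NaHCO3) = 5.684 × 10^-3 mol (1:1 ratio)
mass of NaHCO3 = 5.684 × 10^-3 × 84.01 g/mol = 0.4775 g
% NaHCO3 = 0.4775 / 0.8590 × 100 = 55.59 %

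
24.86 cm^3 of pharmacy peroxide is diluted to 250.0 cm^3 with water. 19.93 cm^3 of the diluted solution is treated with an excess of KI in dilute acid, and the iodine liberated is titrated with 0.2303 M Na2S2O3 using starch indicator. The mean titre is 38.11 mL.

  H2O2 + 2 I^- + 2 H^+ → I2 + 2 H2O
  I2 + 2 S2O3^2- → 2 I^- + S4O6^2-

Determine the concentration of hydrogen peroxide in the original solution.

n(S2O3^2-) = 0.03811 × 0.2303 = 8.777 × 10^-3 mol
n(I2) = n(S2O3^2-)/2 = 4.388 × 10^-3 mol
n(H2O2) in the aliquot = 4.388 × 10^-3 mol (1:1 ratio)
[H2O2]_dilute = 4.388 × 10^-3 / 0.01993 = 0.2202 mol/L
[H2O2]_original = 0.2202 × 250.0/24.86 = 2.214 mol/L

2.214 M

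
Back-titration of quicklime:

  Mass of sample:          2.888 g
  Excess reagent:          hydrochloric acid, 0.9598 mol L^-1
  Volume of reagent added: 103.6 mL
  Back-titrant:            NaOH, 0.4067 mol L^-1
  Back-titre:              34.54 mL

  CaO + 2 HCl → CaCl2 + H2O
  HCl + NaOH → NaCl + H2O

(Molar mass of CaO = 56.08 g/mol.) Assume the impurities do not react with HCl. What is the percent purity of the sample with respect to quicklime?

82.90 %

n(HCl) added = 0.1036 × 0.9598 = 0.09944 mol
n(NaOH) used in back-titration = 0.03454 × 0.4067 = 0.01405 mol
n(HCl) left over = 0.01405 mol (1:1 ratio)
n(HCl) consumed by analyte = 0.09944 − 0.01405 = 0.08539 mol
From the 1:2 ratio, n(CaO) = 1/2 × 0.08539 = 0.04269 mol
mass of CaO = 0.04269 × 56.08 = 2.394 g
% CaO = 2.394 / 2.888 × 100 = 82.90 %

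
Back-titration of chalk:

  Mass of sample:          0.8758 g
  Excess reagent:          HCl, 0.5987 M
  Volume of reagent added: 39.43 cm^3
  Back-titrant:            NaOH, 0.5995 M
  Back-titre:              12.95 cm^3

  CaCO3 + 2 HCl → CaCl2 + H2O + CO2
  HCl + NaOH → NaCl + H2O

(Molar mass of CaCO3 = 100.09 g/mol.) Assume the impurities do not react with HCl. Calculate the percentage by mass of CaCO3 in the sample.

n(HCl) added = 0.03943 × 0.5987 = 0.02361 mol
n(NaOH) used in back-titration = 0.01295 × 0.5995 = 7.764 × 10^-3 mol
n(HCl) left over = 7.764 × 10^-3 mol (1:1 ratio)
n(HCl) consumed by analyte = 0.02361 − 7.764 × 10^-3 = 0.01584 mol
From the 1:2 ratio, n(CaCO3) = 1/2 × 0.01584 = 7.922 × 10^-3 mol
mass of CaCO3 = 7.922 × 10^-3 × 100.09 = 0.7929 g
% CaCO3 = 0.7929 / 0.8758 × 100 = 90.53 %

90.53 %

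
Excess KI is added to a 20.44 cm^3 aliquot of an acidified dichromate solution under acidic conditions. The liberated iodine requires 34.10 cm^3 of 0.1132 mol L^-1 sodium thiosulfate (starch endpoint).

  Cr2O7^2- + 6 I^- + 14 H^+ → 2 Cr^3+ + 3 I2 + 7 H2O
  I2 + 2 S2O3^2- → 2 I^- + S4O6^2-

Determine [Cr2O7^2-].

n(S2O3^2-) = 0.03410 × 0.1132 = 3.860 × 10^-3 mol
n(I2) = n(S2O3^2-)/2 = 1.930 × 10^-3 mol
From the 1:3 ratio, n(Cr2O7^2-) in the aliquot = 1/3 × 1.930 × 10^-3 = 6.434 × 10^-4 mol
[Cr2O7^2-] = 6.434 × 10^-4 / 0.02044 = 0.03148 mol/L

0.03148 mol/L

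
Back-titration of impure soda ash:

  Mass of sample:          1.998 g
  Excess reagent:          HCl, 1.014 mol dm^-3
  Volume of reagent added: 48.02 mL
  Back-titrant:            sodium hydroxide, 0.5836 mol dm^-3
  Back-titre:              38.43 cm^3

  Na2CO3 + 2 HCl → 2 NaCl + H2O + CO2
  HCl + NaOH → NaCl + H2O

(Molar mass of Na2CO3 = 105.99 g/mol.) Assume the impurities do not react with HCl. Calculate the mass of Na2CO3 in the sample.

1.392 g

n(HCl) added = 0.04802 × 1.014 = 0.04869 mol
n(NaOH) used in back-titration = 0.03843 × 0.5836 = 0.02243 mol
n(HCl) left over = 0.02243 mol (1:1 ratio)
n(HCl) consumed by analyte = 0.04869 − 0.02243 = 0.02626 mol
From the 1:2 ratio, n(Na2CO3) = 1/2 × 0.02626 = 0.01313 mol
mass of Na2CO3 = 0.01313 × 105.99 = 1.392 g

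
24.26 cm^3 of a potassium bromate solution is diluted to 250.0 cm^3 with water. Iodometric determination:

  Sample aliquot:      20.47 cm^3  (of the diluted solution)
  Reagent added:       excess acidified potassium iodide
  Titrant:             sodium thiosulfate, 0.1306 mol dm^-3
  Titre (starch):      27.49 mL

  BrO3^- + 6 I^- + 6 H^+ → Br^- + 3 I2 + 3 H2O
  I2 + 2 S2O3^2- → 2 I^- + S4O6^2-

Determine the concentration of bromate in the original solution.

0.3012 mol/L

n(S2O3^2-) = 0.02749 × 0.1306 = 3.590 × 10^-3 mol
n(I2) = n(S2O3^2-)/2 = 1.795 × 10^-3 mol
From the 1:3 ratio, n(BrO3^-) in the aliquot = 1/3 × 1.795 × 10^-3 = 5.984 × 10^-4 mol
[BrO3^-]_dilute = 5.984 × 10^-4 / 0.02047 = 0.02923 mol/L
[BrO3^-]_original = 0.02923 × 250.0/24.26 = 0.3012 mol/L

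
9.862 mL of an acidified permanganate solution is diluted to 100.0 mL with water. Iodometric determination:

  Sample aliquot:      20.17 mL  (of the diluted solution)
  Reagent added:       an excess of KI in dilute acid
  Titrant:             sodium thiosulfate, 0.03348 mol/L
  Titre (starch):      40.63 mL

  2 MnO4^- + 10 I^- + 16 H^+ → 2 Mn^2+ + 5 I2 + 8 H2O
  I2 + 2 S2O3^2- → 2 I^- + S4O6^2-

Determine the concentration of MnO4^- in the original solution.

n(S2O3^2-) = 0.04063 × 0.03348 = 1.360 × 10^-3 mol
n(I2) = n(S2O3^2-)/2 = 6.801 × 10^-4 mol
From the 2:5 ratio, n(MnO4^-) in the aliquot = 2/5 × 6.801 × 10^-4 = 2.721 × 10^-4 mol
[MnO4^-]_dilute = 2.721 × 10^-4 / 0.02017 = 0.01349 mol/L
[MnO4^-]_original = 0.01349 × 100.0/9.862 = 0.1368 mol/L

0.1368 mol/L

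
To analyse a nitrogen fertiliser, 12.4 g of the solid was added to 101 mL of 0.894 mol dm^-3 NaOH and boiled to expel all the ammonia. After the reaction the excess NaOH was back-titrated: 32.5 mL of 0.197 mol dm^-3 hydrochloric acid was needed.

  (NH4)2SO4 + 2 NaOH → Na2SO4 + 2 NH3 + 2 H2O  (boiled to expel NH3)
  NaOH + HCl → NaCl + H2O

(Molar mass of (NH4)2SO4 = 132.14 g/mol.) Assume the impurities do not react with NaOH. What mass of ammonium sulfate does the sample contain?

5.54 g

n(NaOH) added = 0.101 × 0.894 = 0.0903 mol
n(HCl) used in back-titration = 0.0325 × 0.197 = 6.40 × 10^-3 mol
n(NaOH) left over = 6.40 × 10^-3 mol (1:1 ratio)
n(NaOH) consumed by analyte = 0.0903 − 6.40 × 10^-3 = 0.0839 mol
From the 1:2 ratio, n((NH4)2SO4) = 1/2 × 0.0839 = 0.0419 mol
mass of (NH4)2SO4 = 0.0419 × 132.14 = 5.54 g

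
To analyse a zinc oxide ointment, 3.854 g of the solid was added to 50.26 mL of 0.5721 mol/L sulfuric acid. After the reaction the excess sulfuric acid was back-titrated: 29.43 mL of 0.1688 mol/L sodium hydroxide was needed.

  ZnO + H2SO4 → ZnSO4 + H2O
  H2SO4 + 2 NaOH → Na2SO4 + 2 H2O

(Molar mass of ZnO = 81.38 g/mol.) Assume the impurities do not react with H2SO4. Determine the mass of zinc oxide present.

n(H2SO4) added = 0.05026 × 0.5721 = 0.02875 mol
n(NaOH) used in back-titration = 0.02943 × 0.1688 = 4.968 × 10^-3 mol
From the 1:2 ratio, n(H2SO4) left over = 1/2 × 4.968 × 10^-3 = 2.484 × 10^-3 mol
n(H2SO4) consumed by analyte = 0.02875 − 2.484 × 10^-3 = 0.02627 mol
n(ZnO) = 0.02627 mol (1:1 ratio)
mass of ZnO = 0.02627 × 81.38 = 2.138 g

2.138 g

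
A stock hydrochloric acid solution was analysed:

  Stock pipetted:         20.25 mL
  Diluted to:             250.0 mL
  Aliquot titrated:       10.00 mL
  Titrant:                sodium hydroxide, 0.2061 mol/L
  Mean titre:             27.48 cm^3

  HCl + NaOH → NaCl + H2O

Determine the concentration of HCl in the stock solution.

n(NaOH) = 0.02748 × 0.2061 = 5.664 × 10^-3 mol
n(HCl) in the aliquot = 5.664 × 10^-3 mol (1:1 ratio)
[HCl]_dilute = 5.664 × 10^-3 / 0.01000 = 0.5664 mol/L
Dilution factor = 250.0 / 20.25 = 12.35
[HCl]_stock = 0.5664 × 12.35 = 6.992 mol/L

6.992 mol/L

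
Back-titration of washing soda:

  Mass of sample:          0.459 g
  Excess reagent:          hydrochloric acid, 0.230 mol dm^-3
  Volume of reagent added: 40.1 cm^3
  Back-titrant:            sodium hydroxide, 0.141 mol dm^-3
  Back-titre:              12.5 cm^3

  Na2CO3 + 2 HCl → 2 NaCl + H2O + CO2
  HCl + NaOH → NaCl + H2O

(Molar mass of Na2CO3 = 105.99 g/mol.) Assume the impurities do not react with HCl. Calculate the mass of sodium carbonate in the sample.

n(HCl) added = 0.0401 × 0.230 = 9.22 × 10^-3 mol
n(NaOH) used in back-titration = 0.0125 × 0.141 = 1.76 × 10^-3 mol
n(HCl) left over = 1.76 × 10^-3 mol (1:1 ratio)
n(HCl) consumed by analyte = 9.22 × 10^-3 − 1.76 × 10^-3 = 7.46 × 10^-3 mol
From the 1:2 ratio, n(Na2CO3) = 1/2 × 7.46 × 10^-3 = 3.73 × 10^-3 mol
mass of Na2CO3 = 3.73 × 10^-3 × 105.99 = 0.395 g

0.395 g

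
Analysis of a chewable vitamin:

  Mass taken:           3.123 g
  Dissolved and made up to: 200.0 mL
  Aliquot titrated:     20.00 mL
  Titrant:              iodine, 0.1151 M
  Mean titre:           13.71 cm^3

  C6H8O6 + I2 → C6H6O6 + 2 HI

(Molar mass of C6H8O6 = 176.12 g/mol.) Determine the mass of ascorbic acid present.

n(I2) per titration = 0.01371 × 0.1151 = 1.578 × 10^-3 mol
n(C6H8O6) in each aliquot = 1.578 × 10^-3 mol (1:1 ratio)
n(C6H8O6) in the whole flask = 1.578 × 10^-3 × 200.0/20.00 = 0.01578 mol
mass of C6H8O6 = 0.01578 × 176.12 = 2.779 g

2.779 g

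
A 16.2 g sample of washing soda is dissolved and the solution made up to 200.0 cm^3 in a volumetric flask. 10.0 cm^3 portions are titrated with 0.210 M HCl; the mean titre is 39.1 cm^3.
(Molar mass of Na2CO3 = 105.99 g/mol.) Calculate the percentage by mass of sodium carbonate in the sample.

Na2CO3 + 2 HCl → 2 NaCl + H2O + CO2
n(HCl) per titration = 0.0391 × 0.210 = 8.21 × 10^-3 mol
From the 1:2 ratio, n(Na2CO3) in each aliquot = 1/2 × 8.21 × 10^-3 = 4.11 × 10^-3 mol
n(Na2CO3) in the whole flask = 4.11 × 10^-3 × 200.0/10.0 = 0.0821 mol
mass of Na2CO3 = 0.0821 × 105.99 = 8.70 g
% Na2CO3 = 8.70 / 16.2 × 100 = 53.7 %

53.7 %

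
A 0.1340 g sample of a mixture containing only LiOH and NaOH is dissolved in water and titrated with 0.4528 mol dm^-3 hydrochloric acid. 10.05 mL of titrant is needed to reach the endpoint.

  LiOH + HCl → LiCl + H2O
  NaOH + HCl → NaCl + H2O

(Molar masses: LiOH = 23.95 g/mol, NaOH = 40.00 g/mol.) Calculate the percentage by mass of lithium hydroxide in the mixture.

n(HCl) = 0.01005 × 0.4528 = 4.551 × 10^-3 mol
Let x = n(LiOH), y = n(NaOH).
Titrant: 1x + 1y = 4.551 × 10^-3;  mass: 23.95x + 40.00y = 0.1340
Solving, x = 2.992 × 10^-3 mol, y = 1.558 × 10^-3 mol
mass of LiOH = 2.992 × 10^-3 × 23.95 = 0.07166 g
% LiOH = 0.07166 / 0.1340 × 100 = 53.48 %

53.48 %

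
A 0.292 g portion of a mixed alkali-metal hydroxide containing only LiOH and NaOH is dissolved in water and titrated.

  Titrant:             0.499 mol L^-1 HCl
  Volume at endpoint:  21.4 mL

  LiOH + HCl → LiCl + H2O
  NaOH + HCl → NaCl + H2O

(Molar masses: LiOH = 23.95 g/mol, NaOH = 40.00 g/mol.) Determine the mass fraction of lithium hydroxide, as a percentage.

69.1 %

n(HCl) = 0.0214 × 0.499 = 0.0107 mol
Let x = n(LiOH), y = n(NaOH).
Titrant: 1x + 1y = 0.0107;  mass: 23.95x + 40.00y = 0.292
Solving, x = 8.42 × 10^-3 mol, y = 2.26 × 10^-3 mol
mass of LiOH = 8.42 × 10^-3 × 23.95 = 0.202 g
% LiOH = 0.202 / 0.292 × 100 = 69.1 %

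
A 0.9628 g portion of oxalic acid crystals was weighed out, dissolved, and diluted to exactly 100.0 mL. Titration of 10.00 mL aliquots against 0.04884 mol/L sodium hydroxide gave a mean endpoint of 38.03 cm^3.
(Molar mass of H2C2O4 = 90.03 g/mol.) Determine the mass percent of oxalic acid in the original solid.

86.84 %

H2C2O4 + 2 NaOH → Na2C2O4 + 2 H2O
n(NaOH) per titration = 0.03803 × 0.04884 = 1.857 × 10^-3 mol
From the 1:2 ratio, n(H2C2O4) in each aliquot = 1/2 × 1.857 × 10^-3 = 9.287 × 10^-4 mol
n(H2C2O4) in the whole flask = 9.287 × 10^-4 × 100.0/10.00 = 9.287 × 10^-3 mol
mass of H2C2O4 = 9.287 × 10^-3 × 90.03 = 0.8361 g
% H2C2O4 = 0.8361 / 0.9628 × 100 = 86.84 %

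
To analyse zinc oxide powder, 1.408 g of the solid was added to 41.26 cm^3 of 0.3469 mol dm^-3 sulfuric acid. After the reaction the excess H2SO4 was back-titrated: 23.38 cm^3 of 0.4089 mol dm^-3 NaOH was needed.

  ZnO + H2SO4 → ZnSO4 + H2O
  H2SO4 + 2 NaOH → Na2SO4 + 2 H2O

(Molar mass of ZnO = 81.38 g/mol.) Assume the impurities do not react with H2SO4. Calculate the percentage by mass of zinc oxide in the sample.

55.10 %

n(H2SO4) added = 0.04126 × 0.3469 = 0.01431 mol
n(NaOH) used in back-titration = 0.02338 × 0.4089 = 9.560 × 10^-3 mol
From the 1:2 ratio, n(H2SO4) left over = 1/2 × 9.560 × 10^-3 = 4.780 × 10^-3 mol
n(H2SO4) consumed by analyte = 0.01431 − 4.780 × 10^-3 = 9.533 × 10^-3 mol
n(ZnO) = 9.533 × 10^-3 mol (1:1 ratio)
mass of ZnO = 9.533 × 10^-3 × 81.38 = 0.7758 g
% ZnO = 0.7758 / 1.408 × 100 = 55.10 %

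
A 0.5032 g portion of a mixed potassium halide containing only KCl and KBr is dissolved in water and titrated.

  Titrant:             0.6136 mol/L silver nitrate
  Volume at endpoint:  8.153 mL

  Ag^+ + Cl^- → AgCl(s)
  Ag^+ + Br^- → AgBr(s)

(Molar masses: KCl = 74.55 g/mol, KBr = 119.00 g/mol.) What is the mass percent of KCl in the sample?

30.70 %

n(AgNO3) = 0.008153 × 0.6136 = 5.003 × 10^-3 mol
Let x = n(KCl), y = n(KBr).
Titrant: 1x + 1y = 5.003 × 10^-3;  mass: 74.55x + 119.00y = 0.5032
Solving, x = 2.072 × 10^-3 mol, y = 2.930 × 10^-3 mol
mass of KCl = 2.072 × 10^-3 × 74.55 = 0.1545 g
% KCl = 0.1545 / 0.5032 × 100 = 30.70 %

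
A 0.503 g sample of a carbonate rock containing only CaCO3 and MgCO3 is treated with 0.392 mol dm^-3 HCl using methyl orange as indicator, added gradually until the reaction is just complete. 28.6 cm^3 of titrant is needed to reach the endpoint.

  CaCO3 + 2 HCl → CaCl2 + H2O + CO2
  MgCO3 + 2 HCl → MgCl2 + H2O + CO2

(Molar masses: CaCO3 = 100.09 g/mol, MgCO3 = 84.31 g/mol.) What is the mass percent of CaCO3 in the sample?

n(HCl) = 0.0286 × 0.392 = 0.0112 mol
Let x = n(CaCO3), y = n(MgCO3).
Titrant: 2x + 2y = 0.0112;  mass: 100.09x + 84.31y = 0.503
Solving, x = 1.93 × 10^-3 mol, y = 3.68 × 10^-3 mol
mass of CaCO3 = 1.93 × 10^-3 × 100.09 = 0.193 g
% CaCO3 = 0.193 / 0.503 × 100 = 38.3 %

38.3 %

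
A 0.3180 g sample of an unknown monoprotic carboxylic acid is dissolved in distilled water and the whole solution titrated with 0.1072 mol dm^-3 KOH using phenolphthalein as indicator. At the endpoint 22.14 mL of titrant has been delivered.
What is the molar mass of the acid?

134.0 g/mol

n(KOH) = 0.02214 L × 0.1072 mol/L = 2.373 × 10^-3 mol
n(HA) = 2.373 × 10^-3 mol (1:1 ratio)
M = m / n = 0.3180 g / 2.373 × 10^-3 mol = 134.0 g/mol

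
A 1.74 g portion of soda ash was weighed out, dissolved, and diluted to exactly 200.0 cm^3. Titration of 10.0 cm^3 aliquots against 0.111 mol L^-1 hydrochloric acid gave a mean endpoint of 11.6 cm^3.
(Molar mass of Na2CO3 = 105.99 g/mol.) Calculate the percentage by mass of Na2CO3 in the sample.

Na2CO3 + 2 HCl → 2 NaCl + H2O + CO2
n(HCl) per titration = 0.0116 × 0.111 = 1.29 × 10^-3 mol
From the 1:2 ratio, n(Na2CO3) in each aliquot = 1/2 × 1.29 × 10^-3 = 6.44 × 10^-4 mol
n(Na2CO3) in the whole flask = 6.44 × 10^-4 × 200.0/10.0 = 0.0129 mol
mass of Na2CO3 = 0.0129 × 105.99 = 1.36 g
% Na2CO3 = 1.36 / 1.74 × 100 = 78.4 %

78.4 %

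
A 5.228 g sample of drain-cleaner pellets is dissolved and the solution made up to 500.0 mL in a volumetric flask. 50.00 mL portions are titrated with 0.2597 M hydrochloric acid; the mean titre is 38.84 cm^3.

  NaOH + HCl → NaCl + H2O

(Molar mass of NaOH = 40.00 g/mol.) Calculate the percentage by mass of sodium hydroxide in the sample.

77.17 %

n(HCl) per titration = 0.03884 × 0.2597 = 0.01009 mol
n(NaOH) in each aliquot = 0.01009 mol (1:1 ratio)
n(NaOH) in the whole flask = 0.01009 × 500.0/50.00 = 0.1009 mol
mass of NaOH = 0.1009 × 40.00 = 4.035 g
% NaOH = 4.035 / 5.228 × 100 = 77.17 %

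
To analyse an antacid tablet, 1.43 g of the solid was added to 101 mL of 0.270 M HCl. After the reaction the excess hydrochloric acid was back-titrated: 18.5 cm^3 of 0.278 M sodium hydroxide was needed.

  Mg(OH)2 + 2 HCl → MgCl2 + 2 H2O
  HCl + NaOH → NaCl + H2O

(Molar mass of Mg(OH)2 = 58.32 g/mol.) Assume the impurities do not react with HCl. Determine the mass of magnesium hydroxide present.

n(HCl) added = 0.101 × 0.270 = 0.0273 mol
n(NaOH) used in back-titration = 0.0185 × 0.278 = 5.14 × 10^-3 mol
n(HCl) left over = 5.14 × 10^-3 mol (1:1 ratio)
n(HCl) consumed by analyte = 0.0273 − 5.14 × 10^-3 = 0.0221 mol
From the 1:2 ratio, n(Mg(OH)2) = 1/2 × 0.0221 = 0.0111 mol
mass of Mg(OH)2 = 0.0111 × 58.32 = 0.645 g

0.645 g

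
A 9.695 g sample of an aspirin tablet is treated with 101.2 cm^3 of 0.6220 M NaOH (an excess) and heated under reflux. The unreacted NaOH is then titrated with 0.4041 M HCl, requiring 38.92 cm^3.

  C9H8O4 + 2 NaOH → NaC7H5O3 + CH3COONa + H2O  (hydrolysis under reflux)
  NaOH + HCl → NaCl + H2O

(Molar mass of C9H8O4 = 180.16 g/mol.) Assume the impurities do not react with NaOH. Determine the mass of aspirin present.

n(NaOH) added = 0.1012 × 0.6220 = 0.06295 mol
n(HCl) used in back-titration = 0.03892 × 0.4041 = 0.01573 mol
n(NaOH) left over = 0.01573 mol (1:1 ratio)
n(NaOH) consumed by analyte = 0.06295 − 0.01573 = 0.04722 mol
From the 1:2 ratio, n(C9H8O4) = 1/2 × 0.04722 = 0.02361 mol
mass of C9H8O4 = 0.02361 × 180.16 = 4.253 g

4.253 g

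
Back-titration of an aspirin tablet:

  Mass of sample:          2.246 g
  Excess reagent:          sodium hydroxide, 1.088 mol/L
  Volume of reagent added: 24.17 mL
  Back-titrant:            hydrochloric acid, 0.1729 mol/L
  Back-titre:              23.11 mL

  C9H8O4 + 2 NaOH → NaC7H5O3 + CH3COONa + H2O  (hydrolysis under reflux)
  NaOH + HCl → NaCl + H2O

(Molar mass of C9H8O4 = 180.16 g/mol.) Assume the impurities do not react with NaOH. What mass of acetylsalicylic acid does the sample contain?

2.009 g

n(NaOH) added = 0.02417 × 1.088 = 0.02630 mol
n(HCl) used in back-titration = 0.02311 × 0.1729 = 3.996 × 10^-3 mol
n(NaOH) left over = 3.996 × 10^-3 mol (1:1 ratio)
n(NaOH) consumed by analyte = 0.02630 − 3.996 × 10^-3 = 0.02230 mol
From the 1:2 ratio, n(C9H8O4) = 1/2 × 0.02230 = 0.01115 mol
mass of C9H8O4 = 0.01115 × 180.16 = 2.009 g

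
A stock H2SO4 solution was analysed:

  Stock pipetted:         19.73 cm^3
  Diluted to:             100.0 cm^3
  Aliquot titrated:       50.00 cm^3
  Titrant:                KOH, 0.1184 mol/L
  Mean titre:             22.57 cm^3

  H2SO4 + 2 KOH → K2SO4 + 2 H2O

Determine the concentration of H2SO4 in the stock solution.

0.1354 mol/L

n(KOH) = 0.02257 × 0.1184 = 2.672 × 10^-3 mol
From the 1:2 ratio, n(H2SO4) in the aliquot = 1/2 × 2.672 × 10^-3 = 1.336 × 10^-3 mol
[H2SO4]_dilute = 1.336 × 10^-3 / 0.05000 = 0.02672 mol/L
Dilution factor = 100.0 / 19.73 = 5.068
[H2SO4]_stock = 0.02672 × 5.068 = 0.1354 mol/L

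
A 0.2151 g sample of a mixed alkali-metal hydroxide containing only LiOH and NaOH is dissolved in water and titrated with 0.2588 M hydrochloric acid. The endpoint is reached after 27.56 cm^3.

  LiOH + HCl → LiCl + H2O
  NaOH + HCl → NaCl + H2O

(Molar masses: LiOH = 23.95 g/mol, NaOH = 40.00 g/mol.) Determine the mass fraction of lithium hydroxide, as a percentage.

48.70 %

n(HCl) = 0.02756 × 0.2588 = 7.133 × 10^-3 mol
Let x = n(LiOH), y = n(NaOH).
Titrant: 1x + 1y = 7.133 × 10^-3;  mass: 23.95x + 40.00y = 0.2151
Solving, x = 4.374 × 10^-3 mol, y = 2.759 × 10^-3 mol
mass of LiOH = 4.374 × 10^-3 × 23.95 = 0.1048 g
% LiOH = 0.1048 / 0.2151 × 100 = 48.70 %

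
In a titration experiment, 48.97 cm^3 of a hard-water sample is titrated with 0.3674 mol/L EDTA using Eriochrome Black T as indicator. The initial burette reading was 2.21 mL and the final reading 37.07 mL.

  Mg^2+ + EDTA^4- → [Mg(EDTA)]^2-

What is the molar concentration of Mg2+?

n(EDTA) = 0.03486 L × 0.3674 mol/L = 0.01281 mol
n(Mg2+) = 0.01281 mol (1:1 mole ratio)
[Mg2+] = 0.01281 mol / 0.04897 L = 0.2615 mol/L

0.2615 mol/L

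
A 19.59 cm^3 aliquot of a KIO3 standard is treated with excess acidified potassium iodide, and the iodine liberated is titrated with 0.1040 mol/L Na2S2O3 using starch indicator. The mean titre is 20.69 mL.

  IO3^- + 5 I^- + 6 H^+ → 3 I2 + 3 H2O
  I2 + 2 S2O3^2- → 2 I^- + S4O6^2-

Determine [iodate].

n(S2O3^2-) = 0.02069 × 0.1040 = 2.152 × 10^-3 mol
n(I2) = n(S2O3^2-)/2 = 1.076 × 10^-3 mol
From the 1:3 ratio, n(IO3^-) in the aliquot = 1/3 × 1.076 × 10^-3 = 3.586 × 10^-4 mol
[IO3^-] = 3.586 × 10^-4 / 0.01959 = 0.01831 mol/L

0.01831 mol/L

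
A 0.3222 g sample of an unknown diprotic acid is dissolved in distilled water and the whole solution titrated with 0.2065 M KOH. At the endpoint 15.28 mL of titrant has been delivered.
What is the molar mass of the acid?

204.2 g/mol

n(KOH) = 0.01528 L × 0.2065 mol/L = 3.155 × 10^-3 mol
From the 1:2 ratio, n(H2A) = 1/2 × 3.155 × 10^-3 = 1.578 × 10^-3 mol
M = m / n = 0.3222 g / 1.578 × 10^-3 mol = 204.2 g/mol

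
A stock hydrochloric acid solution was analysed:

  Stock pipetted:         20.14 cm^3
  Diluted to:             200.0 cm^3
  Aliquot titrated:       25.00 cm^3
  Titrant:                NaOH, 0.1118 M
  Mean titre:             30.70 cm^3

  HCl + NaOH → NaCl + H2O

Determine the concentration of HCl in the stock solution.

1.363 M

n(NaOH) = 0.03070 × 0.1118 = 3.432 × 10^-3 mol
n(HCl) in the aliquot = 3.432 × 10^-3 mol (1:1 ratio)
[HCl]_dilute = 3.432 × 10^-3 / 0.02500 = 0.1373 mol/L
Dilution factor = 200.0 / 20.14 = 9.930
[HCl]_stock = 0.1373 × 9.930 = 1.363 mol/L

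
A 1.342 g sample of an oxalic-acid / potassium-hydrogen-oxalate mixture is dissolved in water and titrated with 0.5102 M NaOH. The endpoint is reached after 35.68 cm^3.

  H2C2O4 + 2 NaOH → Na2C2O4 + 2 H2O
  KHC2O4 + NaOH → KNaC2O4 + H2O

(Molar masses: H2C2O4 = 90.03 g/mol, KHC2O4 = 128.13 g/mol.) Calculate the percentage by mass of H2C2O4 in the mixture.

n(NaOH) = 0.03568 × 0.5102 = 0.01820 mol
Let x = n(H2C2O4), y = n(KHC2O4).
Titrant: 2x + 1y = 0.01820;  mass: 90.03x + 128.13y = 1.342
Solving, x = 5.958 × 10^-3 mol, y = 6.287 × 10^-3 mol
mass of H2C2O4 = 5.958 × 10^-3 × 90.03 = 0.5364 g
% H2C2O4 = 0.5364 / 1.342 × 100 = 39.97 %

39.97 %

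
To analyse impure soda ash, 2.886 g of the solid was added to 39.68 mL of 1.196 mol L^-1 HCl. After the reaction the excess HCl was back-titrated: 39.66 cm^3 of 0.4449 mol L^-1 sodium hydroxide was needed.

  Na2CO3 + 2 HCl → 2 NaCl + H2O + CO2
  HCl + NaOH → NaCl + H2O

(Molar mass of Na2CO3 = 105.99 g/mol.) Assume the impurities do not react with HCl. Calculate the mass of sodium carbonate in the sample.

n(HCl) added = 0.03968 × 1.196 = 0.04746 mol
n(NaOH) used in back-titration = 0.03966 × 0.4449 = 0.01764 mol
n(HCl) left over = 0.01764 mol (1:1 ratio)
n(HCl) consumed by analyte = 0.04746 − 0.01764 = 0.02981 mol
From the 1:2 ratio, n(Na2CO3) = 1/2 × 0.02981 = 0.01491 mol
mass of Na2CO3 = 0.01491 × 105.99 = 1.580 g

1.580 g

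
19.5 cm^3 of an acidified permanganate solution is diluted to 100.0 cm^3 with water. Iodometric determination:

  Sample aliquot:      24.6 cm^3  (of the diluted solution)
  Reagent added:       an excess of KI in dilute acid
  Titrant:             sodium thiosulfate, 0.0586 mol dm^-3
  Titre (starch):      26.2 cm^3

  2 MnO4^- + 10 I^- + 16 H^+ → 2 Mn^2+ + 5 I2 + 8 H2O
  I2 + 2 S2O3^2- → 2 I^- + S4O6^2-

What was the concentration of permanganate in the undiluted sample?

n(S2O3^2-) = 0.0262 × 0.0586 = 1.54 × 10^-3 mol
n(I2) = n(S2O3^2-)/2 = 7.68 × 10^-4 mol
From the 2:5 ratio, n(MnO4^-) in the aliquot = 2/5 × 7.68 × 10^-4 = 3.07 × 10^-4 mol
[MnO4^-]_dilute = 3.07 × 10^-4 / 0.0246 = 0.0125 mol/L
[MnO4^-]_original = 0.0125 × 100.0/19.5 = 0.0640 mol/L

0.0640 mol/L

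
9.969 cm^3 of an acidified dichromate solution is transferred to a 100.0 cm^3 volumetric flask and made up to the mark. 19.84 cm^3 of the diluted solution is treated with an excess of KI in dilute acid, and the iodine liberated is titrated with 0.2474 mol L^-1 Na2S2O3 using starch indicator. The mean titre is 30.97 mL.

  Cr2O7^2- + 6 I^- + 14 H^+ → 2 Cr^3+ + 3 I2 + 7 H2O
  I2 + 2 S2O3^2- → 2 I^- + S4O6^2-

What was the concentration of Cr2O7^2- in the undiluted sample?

n(S2O3^2-) = 0.03097 × 0.2474 = 7.662 × 10^-3 mol
n(I2) = n(S2O3^2-)/2 = 3.831 × 10^-3 mol
From the 1:3 ratio, n(Cr2O7^2-) in the aliquot = 1/3 × 3.831 × 10^-3 = 1.277 × 10^-3 mol
[Cr2O7^2-]_dilute = 1.277 × 10^-3 / 0.01984 = 0.06436 mol/L
[Cr2O7^2-]_original = 0.06436 × 100.0/9.969 = 0.6456 mol/L

0.6456 mol/L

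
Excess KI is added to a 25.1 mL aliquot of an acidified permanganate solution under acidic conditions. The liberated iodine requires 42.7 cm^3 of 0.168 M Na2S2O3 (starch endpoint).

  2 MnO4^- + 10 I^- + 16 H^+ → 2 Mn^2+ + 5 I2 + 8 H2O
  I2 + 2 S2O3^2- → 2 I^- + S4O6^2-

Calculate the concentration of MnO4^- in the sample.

n(S2O3^2-) = 0.0427 × 0.168 = 7.17 × 10^-3 mol
n(I2) = n(S2O3^2-)/2 = 3.59 × 10^-3 mol
From the 2:5 ratio, n(MnO4^-) in the aliquot = 2/5 × 3.59 × 10^-3 = 1.43 × 10^-3 mol
[MnO4^-] = 1.43 × 10^-3 / 0.0251 = 0.0572 mol/L

0.0572 M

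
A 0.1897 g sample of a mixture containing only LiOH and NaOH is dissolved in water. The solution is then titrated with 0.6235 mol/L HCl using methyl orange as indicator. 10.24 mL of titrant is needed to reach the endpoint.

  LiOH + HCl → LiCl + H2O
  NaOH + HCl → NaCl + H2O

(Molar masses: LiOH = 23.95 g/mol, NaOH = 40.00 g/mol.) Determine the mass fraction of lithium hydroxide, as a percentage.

n(HCl) = 0.01024 × 0.6235 = 6.385 × 10^-3 mol
Let x = n(LiOH), y = n(NaOH).
Titrant: 1x + 1y = 6.385 × 10^-3;  mass: 23.95x + 40.00y = 0.1897
Solving, x = 4.093 × 10^-3 mol, y = 2.292 × 10^-3 mol
mass of LiOH = 4.093 × 10^-3 × 23.95 = 0.09802 g
% LiOH = 0.09802 / 0.1897 × 100 = 51.67 %

51.67 %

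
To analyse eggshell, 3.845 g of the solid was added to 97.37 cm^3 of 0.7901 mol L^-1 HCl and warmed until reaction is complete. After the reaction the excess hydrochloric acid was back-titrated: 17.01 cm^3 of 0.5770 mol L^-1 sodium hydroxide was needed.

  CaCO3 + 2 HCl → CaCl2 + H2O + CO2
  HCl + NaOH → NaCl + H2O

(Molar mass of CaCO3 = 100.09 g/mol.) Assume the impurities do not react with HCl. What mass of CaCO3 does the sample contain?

n(HCl) added = 0.09737 × 0.7901 = 0.07693 mol
n(NaOH) used in back-titration = 0.01701 × 0.5770 = 9.815 × 10^-3 mol
n(HCl) left over = 9.815 × 10^-3 mol (1:1 ratio)
n(HCl) consumed by analyte = 0.07693 − 9.815 × 10^-3 = 0.06712 mol
From the 1:2 ratio, n(CaCO3) = 1/2 × 0.06712 = 0.03356 mol
mass of CaCO3 = 0.03356 × 100.09 = 3.359 g

3.359 g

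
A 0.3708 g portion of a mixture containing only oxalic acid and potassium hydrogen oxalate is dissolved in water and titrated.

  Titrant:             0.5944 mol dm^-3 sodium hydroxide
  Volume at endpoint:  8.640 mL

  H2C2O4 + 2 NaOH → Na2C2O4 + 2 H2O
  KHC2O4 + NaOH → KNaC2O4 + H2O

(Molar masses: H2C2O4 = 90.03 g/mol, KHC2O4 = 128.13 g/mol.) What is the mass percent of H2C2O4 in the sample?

n(NaOH) = 0.008640 × 0.5944 = 5.136 × 10^-3 mol
Let x = n(H2C2O4), y = n(KHC2O4).
Titrant: 2x + 1y = 5.136 × 10^-3;  mass: 90.03x + 128.13y = 0.3708
Solving, x = 1.728 × 10^-3 mol, y = 1.680 × 10^-3 mol
mass of H2C2O4 = 1.728 × 10^-3 × 90.03 = 0.1556 g
% H2C2O4 = 0.1556 / 0.3708 × 100 = 41.95 %

41.95 %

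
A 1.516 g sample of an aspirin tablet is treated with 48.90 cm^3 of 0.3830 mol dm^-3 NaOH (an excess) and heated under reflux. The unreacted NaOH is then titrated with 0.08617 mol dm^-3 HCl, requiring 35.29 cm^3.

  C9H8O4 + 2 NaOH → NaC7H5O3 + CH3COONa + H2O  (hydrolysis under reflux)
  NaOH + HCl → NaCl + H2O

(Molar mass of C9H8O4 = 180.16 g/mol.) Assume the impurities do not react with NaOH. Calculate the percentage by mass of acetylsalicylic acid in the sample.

93.22 %

n(NaOH) added = 0.04890 × 0.3830 = 0.01873 mol
n(HCl) used in back-titration = 0.03529 × 0.08617 = 3.041 × 10^-3 mol
n(NaOH) left over = 3.041 × 10^-3 mol (1:1 ratio)
n(NaOH) consumed by analyte = 0.01873 − 3.041 × 10^-3 = 0.01569 mol
From the 1:2 ratio, n(C9H8O4) = 1/2 × 0.01569 = 7.844 × 10^-3 mol
mass of C9H8O4 = 7.844 × 10^-3 × 180.16 = 1.413 g
% C9H8O4 = 1.413 / 1.516 × 100 = 93.22 %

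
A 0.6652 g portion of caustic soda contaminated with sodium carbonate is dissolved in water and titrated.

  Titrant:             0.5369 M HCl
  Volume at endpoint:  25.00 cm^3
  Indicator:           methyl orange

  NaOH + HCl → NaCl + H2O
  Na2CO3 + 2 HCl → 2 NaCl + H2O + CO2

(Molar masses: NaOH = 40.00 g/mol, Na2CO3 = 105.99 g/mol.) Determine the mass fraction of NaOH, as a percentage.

21.34 %

n(HCl) = 0.02500 × 0.5369 = 0.01342 mol
Let x = n(NaOH), y = n(Na2CO3).
Titrant: 1x + 2y = 0.01342;  mass: 40.00x + 105.99y = 0.6652
Solving, x = 3.549 × 10^-3 mol, y = 4.937 × 10^-3 mol
mass of NaOH = 3.549 × 10^-3 × 40.00 = 0.1420 g
% NaOH = 0.1420 / 0.6652 × 100 = 21.34 %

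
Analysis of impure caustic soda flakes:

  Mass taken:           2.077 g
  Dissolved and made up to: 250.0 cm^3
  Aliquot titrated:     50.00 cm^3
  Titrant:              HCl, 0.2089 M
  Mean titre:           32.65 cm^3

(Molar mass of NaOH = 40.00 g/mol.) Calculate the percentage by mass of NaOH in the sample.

65.68 %

NaOH + HCl → NaCl + H2O
n(HCl) per titration = 0.03265 × 0.2089 = 6.821 × 10^-3 mol
n(NaOH) in each aliquot = 6.821 × 10^-3 mol (1:1 ratio)
n(NaOH) in the whole flask = 6.821 × 10^-3 × 250.0/50.00 = 0.03410 mol
mass of NaOH = 0.03410 × 40.00 = 1.364 g
% NaOH = 1.364 / 2.077 × 100 = 65.68 %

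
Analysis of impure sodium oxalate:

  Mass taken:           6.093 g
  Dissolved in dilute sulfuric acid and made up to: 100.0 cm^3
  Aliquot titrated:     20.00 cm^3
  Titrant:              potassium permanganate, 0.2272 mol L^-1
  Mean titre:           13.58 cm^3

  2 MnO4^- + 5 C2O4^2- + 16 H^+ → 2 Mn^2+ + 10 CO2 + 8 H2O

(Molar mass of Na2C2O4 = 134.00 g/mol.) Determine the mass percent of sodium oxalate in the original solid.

84.82 %

n(KMnO4) per titration = 0.01358 × 0.2272 = 3.085 × 10^-3 mol
From the 5:2 ratio, n(Na2C2O4) in each aliquot = 5/2 × 3.085 × 10^-3 = 7.713 × 10^-3 mol
n(Na2C2O4) in the whole flask = 7.713 × 10^-3 × 100.0/20.00 = 0.03857 mol
mass of Na2C2O4 = 0.03857 × 134.00 = 5.168 g
% Na2C2O4 = 5.168 / 6.093 × 100 = 84.82 %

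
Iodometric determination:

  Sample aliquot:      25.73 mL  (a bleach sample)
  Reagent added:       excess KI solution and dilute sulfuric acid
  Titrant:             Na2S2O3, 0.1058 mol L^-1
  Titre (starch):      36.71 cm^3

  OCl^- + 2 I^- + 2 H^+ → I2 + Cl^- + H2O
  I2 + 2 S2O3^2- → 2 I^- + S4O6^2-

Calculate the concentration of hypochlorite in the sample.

n(S2O3^2-) = 0.03671 × 0.1058 = 3.884 × 10^-3 mol
n(I2) = n(S2O3^2-)/2 = 1.942 × 10^-3 mol
n(OCl^-) in the aliquot = 1.942 × 10^-3 mol (1:1 ratio)
[OCl^-] = 1.942 × 10^-3 / 0.02573 = 0.07547 mol/L

0.07547 mol/L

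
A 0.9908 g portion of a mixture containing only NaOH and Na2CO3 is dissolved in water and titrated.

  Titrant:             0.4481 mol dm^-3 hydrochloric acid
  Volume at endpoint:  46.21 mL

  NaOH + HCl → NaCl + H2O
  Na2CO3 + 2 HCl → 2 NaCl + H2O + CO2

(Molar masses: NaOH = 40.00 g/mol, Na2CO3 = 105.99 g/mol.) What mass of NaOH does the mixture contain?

0.3280 g

n(HCl) = 0.04621 × 0.4481 = 0.02071 mol
Let x = n(NaOH), y = n(Na2CO3).
Titrant: 1x + 2y = 0.02071;  mass: 40.00x + 105.99y = 0.9908
Solving, x = 8.199 × 10^-3 mol, y = 6.254 × 10^-3 mol
mass of NaOH = 8.199 × 10^-3 × 40.00 = 0.3280 g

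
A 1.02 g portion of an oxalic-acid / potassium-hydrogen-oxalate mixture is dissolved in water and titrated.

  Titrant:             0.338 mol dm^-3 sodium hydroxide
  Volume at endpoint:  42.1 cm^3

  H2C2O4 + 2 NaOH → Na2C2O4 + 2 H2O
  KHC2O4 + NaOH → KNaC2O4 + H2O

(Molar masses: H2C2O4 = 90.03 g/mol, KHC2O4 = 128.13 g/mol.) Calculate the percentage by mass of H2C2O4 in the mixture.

42.7 %

n(NaOH) = 0.0421 × 0.338 = 0.0142 mol
Let x = n(H2C2O4), y = n(KHC2O4).
Titrant: 2x + 1y = 0.0142;  mass: 90.03x + 128.13y = 1.02
Solving, x = 4.83 × 10^-3 mol, y = 4.57 × 10^-3 mol
mass of H2C2O4 = 4.83 × 10^-3 × 90.03 = 0.435 g
% H2C2O4 = 0.435 / 1.02 × 100 = 42.7 %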